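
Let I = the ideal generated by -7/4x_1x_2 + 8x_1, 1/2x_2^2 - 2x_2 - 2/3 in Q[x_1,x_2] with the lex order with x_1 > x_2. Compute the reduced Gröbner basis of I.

f_1 = -7/4x_1x_2 + 8x_1, LT = x_1x_2.
f_2 = 1/2x_2^2 - 2x_2 - 2/3, LT = x_2^2.

S(f_1,f_2): lcm = x_1x_2^2. S = -4/7x_1x_2 + 4/3x_1.
  leading term x_1x_2: subtract (16/49)·f_1 from -4/7x_1x_2 + 4/3x_1 → -188/147x_1
  leading term x_1: no divisor's leading term divides it; move -188/147x_1 to the remainder.
  remainder -188/147x_1 ≠ 0; add g_3 = -188/147x_1 to the basis.

The other S-polynomials (S(f_1,g_3), S(f_2,g_3)) all reduce to 0 modulo the current basis, so we have a Gröbner basis.
Inter-reduce: drop elements whose leading term is divisible by another's, tail-reduce, and make monic.

G = {x_1, x_2^2 - 4x_2 - 4/3}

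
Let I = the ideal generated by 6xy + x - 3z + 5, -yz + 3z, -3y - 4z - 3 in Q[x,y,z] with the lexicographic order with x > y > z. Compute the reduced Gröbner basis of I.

G = {x - 11/19z - 1, y + 4/3z + 1, z^2 + 3z}

Buchberger's algorithm terminates because the ascending chain of leading-term ideals stabilizes.

f_1 = 6xy + x - 3z + 5, LT = xy.
f_2 = -yz + 3z, LT = yz.
f_3 = -3y - 4z - 3, LT = y.

S(f_1,f_2): lcm = xyz. S = 19/6xz - 1/2z^2 + 5/6z.
  leading term xz: no divisor's leading term divides it; move 19/6xz to the remainder.
  leading term z^2: no divisor's leading term divides it; move -1/2z^2 to the remainder.
  leading term z: no divisor's leading term divides it; move 5/6z to the remainder.
  remainder 19/6xz - 1/2z^2 + 5/6z ≠ 0; add g_4 = 19/6xz - 1/2z^2 + 5/6z to the basis.

S(f_1,f_3): lcm = xy. S = -4/3xz - 5/6x - 1/2z + 5/6.
  leading term xz: subtract (-8/19)·g_4 from -4/3xz - 5/6x - 1/2z + 5/6 → -5/6x - 4/19z^2 - 17/114z + 5/6
  leading term x: no divisor's leading term divides it; move -5/6x to the remainder.
  leading term z^2: no divisor's leading term divides it; move -4/19z^2 to the remainder.
  leading term z: no divisor's leading term divides it; move -17/114z to the remainder.
  leading term 1: no divisor's leading term divides it; move 5/6 to the remainder.
  remainder -5/6x - 4/19z^2 - 17/114z + 5/6 ≠ 0; add g_5 = -5/6x - 4/19z^2 - 17/114z + 5/6 to the basis.

S(f_2,f_3): lcm = yz. S = -4/3z^2 - 4z.
  leading term z^2: no divisor's leading term divides it; move -4/3z^2 to the remainder.
  leading term z: no divisor's leading term divides it; move -4z to the remainder.
  remainder -4/3z^2 - 4z ≠ 0; add g_6 = -4/3z^2 - 4z to the basis.

The other S-polynomials (S(f_1,g_4), S(f_2,g_4), S(f_3,g_4), S(f_1,g_5), S(f_2,g_5), S(f_3,g_5), S(g_4,g_5), S(f_1,g_6), S(f_2,g_6), S(f_3,g_6), S(g_4,g_6), S(g_5,g_6)) all reduce to 0 modulo the current basis, so we have a Gröbner basis.
Inter-reduce: drop elements whose leading term is divisible by another's, tail-reduce, and make monic.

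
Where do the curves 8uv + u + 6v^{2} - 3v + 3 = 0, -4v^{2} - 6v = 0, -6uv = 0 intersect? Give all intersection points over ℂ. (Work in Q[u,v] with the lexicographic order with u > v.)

{(-3, 0)}

Compute a lex Gröbner basis by Buchberger's algorithm.
f_1 = 8uv + u + 6v^{2} - 3v + 3, LT = uv.
f_2 = -4v^{2} - 6v, LT = v^{2}.
f_3 = -6uv, LT = uv.

S(f_1,f_2): lcm = uv^{2}. S = -\tfrac{11}{8}uv + \tfrac{3}{4}v^{3} - \tfrac{3}{8}v^{2} + \tfrac{3}{8}v.
  reduce S modulo (f_1, f_2, f_3):
  remainder \tfrac{11}{64}u + \tfrac{9}{16}v + \tfrac{33}{64} ≠ 0; add h_4 = \tfrac{11}{64}u + \tfrac{9}{16}v + \tfrac{33}{64} to the basis.

S(f_1,f_3): lcm = uv. S = \tfrac{1}{8}u + \tfrac{3}{4}v^{2} - \tfrac{3}{8}v + \tfrac{3}{8}.
  reduce S modulo (f_1, f_2, f_3, h_4):
  remainder -\tfrac{21}{11}v ≠ 0; add h_5 = -\tfrac{21}{11}v to the basis.

The other S-polynomials (S(f_2,f_3), S(f_1,h_4), S(f_2,h_4), S(f_3,h_4), S(f_1,h_5), S(f_2,h_5), S(f_3,h_5), S(h_4,h_5)) all reduce to 0 modulo the current basis, so we have a Gröbner basis.
Inter-reduce: drop elements whose leading term is divisible by another's, tail-reduce, and make monic.
Reduced Gröbner basis: {u + 3, v}.

Since the basis is lex-ordered, v is univariate in v. Its roots are {0}. Back-substituting each root into the other basis elements fixes the other coordinates.
  v = 0: the earlier basis element becomes u + 3 = 0, giving u = -3 — point (-3, 0).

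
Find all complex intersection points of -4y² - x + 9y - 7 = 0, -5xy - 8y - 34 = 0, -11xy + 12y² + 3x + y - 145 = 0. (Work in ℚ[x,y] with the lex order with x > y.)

{(-5, 2)}

Compute a lex Gröbner basis by Buchberger's algorithm.
f_1 = -x - 4y² + 9y - 7, LT = x.
f_2 = -5xy - 8y - 34, LT = xy.
f_3 = -11xy + 3x + 12y² + y - 145, LT = xy.

S(f_1,f_2): lcm = xy. S = 4y³ - 9y² + 27/5y - 34/5.
  leading term y³: no divisor's leading term divides it; move 4y³ to the remainder.
  leading term y²: no divisor's leading term divides it; move -9y² to the remainder.
  leading term y: no divisor's leading term divides it; move 27/5y to the remainder.
  leading term 1: no divisor's leading term divides it; move -34/5 to the remainder.
  remainder 4y³ - 9y² + 27/5y - 34/5 ≠ 0; add h_4 = 4y³ - 9y² + 27/5y - 34/5 to the basis.

S(f_1,f_3): lcm = xy. S = 3/11x + 4y³ - 87/11y² + 78/11y - 145/11.
  leading term x: subtract (-3/11)·f_1 from 3/11x + 4y³ - 87/11y² + 78/11y - 145/11 → 4y³ - 9y² + 105/11y - 166/11
  leading term y³: subtract (1)·h_4 from 4y³ - 9y² + 105/11y - 166/11 → 228/55y - 456/55
  leading term y: no divisor's leading term divides it; move 228/55y to the remainder.
  leading term 1: no divisor's leading term divides it; move -456/55 to the remainder.
  remainder 228/55y - 456/55 ≠ 0; add h_5 = 228/55y - 456/55 to the basis.

S(f_2,f_3): lcm = xy. S = 3/11x + 12/11y² + 93/55y - 351/55.
  leading term x: subtract (-3/11)·f_1 from 3/11x + 12/11y² + 93/55y - 351/55 → 228/55y - 456/55
  leading term y: subtract (1)·h_5 from 228/55y - 456/55 → 0
  remainder 0.

S(f_1,h_4): leading monomials are coprime, so the S-polynomial reduces to 0 (Buchberger's first criterion).
S(f_2,h_4): lcm = xy³. S = 9/4xy² - 27/20xy + 17/10x + 8/5y³ + 34/5y².
  leading term xy²: subtract (-9/4y²)·f_1 from 9/4xy² - 27/20xy + 17/10x + 8/5y³ + 34/5y² → -27/20xy + 17/10x - 9y⁴ + 437/20y³ - 179/20y²
  leading term xy: subtract (27/20y)·f_1 from -27/20xy + 17/10x - 9y⁴ + 437/20y³ - 179/20y² → 17/10x - 9y⁴ + 109/4y³ - 211/10y² + 189/20y
  leading term x: subtract (-17/10)·f_1 from 17/10x - 9y⁴ + 109/4y³ - 211/10y² + 189/20y → -9y⁴ + 109/4y³ - 279/10y² + 99/4y - 119/10
  leading term y⁴: subtract (-9/4y)·h_4 from -9y⁴ + 109/4y³ - 279/10y² + 99/4y - 119/10 → 7y³ - 63/4y² + 189/20y - 119/10
  leading term y³: subtract (7/4)·h_4 from 7y³ - 63/4y² + 189/20y - 119/10 → 0
  remainder 0.

S(f_3,h_4): lcm = xy³. S = 87/44xy² - 27/20xy + 17/10x - 12/11y⁴ - 1/11y³ + 145/11y².
  leading term xy²: subtract (-87/44y²)·f_1 from 87/44xy² - 27/20xy + 17/10x - 12/11y⁴ - 1/11y³ + 145/11y² → -27/20xy + 17/10x - 9y⁴ + 779/44y³ - 29/44y²
  leading term xy: subtract (27/20y)·f_1 from -27/20xy + 17/10x - 9y⁴ + 779/44y³ - 29/44y² → 17/10x - 9y⁴ + 5083/220y³ - 1409/110y² + 189/20y
  leading term x: subtract (-17/10)·f_1 from 17/10x - 9y⁴ + 5083/220y³ - 1409/110y² + 189/20y → -9y⁴ + 5083/220y³ - 2157/110y² + 99/4y - 119/10
  leading term y⁴: subtract (-9/4y)·h_4 from -9y⁴ + 5083/220y³ - 2157/110y² + 99/4y - 119/10 → 157/55y³ - 1641/220y² + 189/20y - 119/10
  leading term y³: subtract (157/220)·h_4 from 157/55y³ - 1641/220y² + 189/20y - 119/10 → -57/55y² + 1539/275y - 1938/275
  leading term y²: subtract (-¼y)·h_5 from -57/55y² + 1539/275y - 1938/275 → 969/275y - 1938/275
  leading term y: subtract (17/20)·h_5 from 969/275y - 1938/275 → 0
  remainder 0.

S(f_1,h_5): leading monomials are coprime, so the S-polynomial reduces to 0 (Buchberger's first criterion).
S(f_2,h_5): lcm = xy. S = 2x + 8/5y + 34/5.
  leading term x: subtract (-2)·f_1 from 2x + 8/5y + 34/5 → -8y² + 98/5y - 36/5
  leading term y²: subtract (-110/57y)·h_5 from -8y² + 98/5y - 36/5 → 18/5y - 36/5
  leading term y: subtract (33/38)·h_5 from 18/5y - 36/5 → 0
  remainder 0.

S(f_3,h_5): lcm = xy. S = 19/11x - 12/11y² - 1/11y + 145/11.
  leading term x: subtract (-19/11)·f_1 from 19/11x - 12/11y² - 1/11y + 145/11 → -8y² + 170/11y + 12/11
  leading term y²: subtract (-110/57y)·h_5 from -8y² + 170/11y + 12/11 → -6/11y + 12/11
  leading term y: subtract (-5/38)·h_5 from -6/11y + 12/11 → 0
  remainder 0.

S(h_4,h_5): lcm = y³. S = -¼y² + 27/20y - 17/10.
  leading term y²: subtract (-55/912y)·h_5 from -¼y² + 27/20y - 17/10 → 17/20y - 17/10
  leading term y: subtract (187/912)·h_5 from 17/20y - 17/10 → 0
  remainder 0.

Every S-polynomial of the final basis reduces to 0, so we have a Gröbner basis.
Inter-reduce: drop elements whose leading term is divisible by another's, tail-reduce, and make monic.
Reduced Gröbner basis: {x + 5, y - 2}.

Elimination: the polynomial y - 2 lies in the elimination ideal for y, so y ∈ {2}. For each such y, the remaining basis elements (now univariate) give the rest of the solution.
  y = 2: the earlier basis element becomes x + 5 = 0, giving x = -5 — point (-5, 2).
Substituting each solution back into the original system confirms all equations vanish.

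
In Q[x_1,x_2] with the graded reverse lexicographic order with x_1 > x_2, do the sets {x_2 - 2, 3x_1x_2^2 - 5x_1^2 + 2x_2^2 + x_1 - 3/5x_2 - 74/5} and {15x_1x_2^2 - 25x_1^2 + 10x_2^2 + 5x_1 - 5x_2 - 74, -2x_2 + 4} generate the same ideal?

No, the ideals differ.

Two ideals are equal iff their reduced Gröbner bases coincide (the reduced basis is unique for a fixed ordering).
Buchberger on the first generating set:
f_1 = x_2 - 2, LT = x_2.
f_2 = 3x_1x_2^2 - 5x_1^2 + 2x_2^2 + x_1 - 3/5x_2 - 74/5, LT = x_1x_2^2.

S(f_1,f_2): lcm = x_1x_2^2. S = 5/3x_1^2 - 2x_1x_2 - 2/3x_2^2 - 1/3x_1 + 1/5x_2 + 74/15.
  reduce S modulo (f_1, f_2):
  remainder 5/3x_1^2 - 13/3x_1 + 8/3 ≠ 0; add g_3 = 5/3x_1^2 - 13/3x_1 + 8/3 to the basis.

The other S-polynomials (S(f_1,g_3), S(f_2,g_3)) all reduce to 0 modulo the current basis, so we have a Gröbner basis.
Inter-reduce: drop elements whose leading term is divisible by another's, tail-reduce, and make monic.
Reduced Gröbner basis: {x_1^2 - 13/5x_1 + 8/5, x_2 - 2}.

Buchberger on the second generating set:
h_1 = 15x_1x_2^2 - 25x_1^2 + 10x_2^2 + 5x_1 - 5x_2 - 74, LT = x_1x_2^2.
h_2 = -2x_2 + 4, LT = x_2.

S(h_1,h_2): lcm = x_1x_2^2. S = -5/3x_1^2 + 2x_1x_2 + 2/3x_2^2 + 1/3x_1 - 1/3x_2 - 74/15.
  reduce S modulo (h_1, h_2):
  remainder -5/3x_1^2 + 13/3x_1 - 44/15 ≠ 0; add k_3 = -5/3x_1^2 + 13/3x_1 - 44/15 to the basis.

The other S-polynomials (S(h_1,k_3), S(h_2,k_3)) all reduce to 0 modulo the current basis, so we have a Gröbner basis.
Inter-reduce: drop elements whose leading term is divisible by another's, tail-reduce, and make monic.
Reduced Gröbner basis: {x_1^2 - 13/5x_1 + 44/25, x_2 - 2}.

These differ, so the ideals are not equal.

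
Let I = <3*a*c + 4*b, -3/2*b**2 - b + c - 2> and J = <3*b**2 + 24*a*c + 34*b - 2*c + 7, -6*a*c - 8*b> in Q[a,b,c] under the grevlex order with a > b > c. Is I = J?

No, the ideals differ.

Two ideals are equal iff their reduced Gröbner bases coincide (the reduced basis is unique for a fixed ordering).
Buchberger on the first generating set:
f_1 = 3*a*c + 4*b, LT = a*c.
f_2 = -3/2*b**2 - b + c - 2, LT = b**2.

The S-polynomials (S(f_1,f_2)) all reduce to 0 modulo the current basis, so we have a Gröbner basis.
Inter-reduce: drop elements whose leading term is divisible by another's, tail-reduce, and make monic.
Reduced Gröbner basis: {b**2 + 2/3*b - 2/3*c + 4/3, a*c + 4/3*b}.

Buchberger on the second generating set:
h_1 = 3*b**2 + 24*a*c + 34*b - 2*c + 7, LT = b**2.
h_2 = -6*a*c - 8*b, LT = a*c.

The S-polynomials (S(h_1,h_2)) all reduce to 0 modulo the current basis, so we have a Gröbner basis.
Inter-reduce: drop elements whose leading term is divisible by another's, tail-reduce, and make monic.
Reduced Gröbner basis: {b**2 + 2/3*b - 2/3*c + 7/3, a*c + 4/3*b}.

These differ, so the ideals are not equal.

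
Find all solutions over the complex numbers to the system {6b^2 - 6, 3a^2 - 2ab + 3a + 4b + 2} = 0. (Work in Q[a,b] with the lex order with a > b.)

Compute a lex Gröbner basis by Buchberger's algorithm.
f_1 = 6b^2 - 6, LT = b^2.
f_2 = 3a^2 - 2ab + 3a + 4b + 2, LT = a^2.

The S-polynomials (S(f_1,f_2)) all reduce to 0 modulo the current basis, so we have a Gröbner basis.
Inter-reduce: drop elements whose leading term is divisible by another's, tail-reduce, and make monic.
Reduced Gröbner basis: {a^2 - 2/3ab + a + 4/3b + 2/3, b^2 - 1}.

The lex basis is triangular: the last element involves only b. Solving b^2 - 1 = 0 gives b ∈ {-1, 1}; substituting each value into the earlier elements determines the remaining variables.
  b = -1: the earlier basis element becomes a^2 + 5/3a - 2/3 = 0, giving a = -2, 1/3 — points (-2, -1), (1/3, -1).
  b = 1: the earlier basis element becomes a^2 + 1/3a + 2 = 0, giving a = -1/6 - sqrt(71)*I/6, -1/6 + sqrt(71)*I/6 — points (-1/6 - sqrt(71)*I/6, 1), (-1/6 + sqrt(71)*I/6, 1).
Check: every point annihilates each of the original generators.

{(-2, -1), (1/3, -1), (-1/6 - sqrt(71)*I/6, 1), (-1/6 + sqrt(71)*I/6, 1)}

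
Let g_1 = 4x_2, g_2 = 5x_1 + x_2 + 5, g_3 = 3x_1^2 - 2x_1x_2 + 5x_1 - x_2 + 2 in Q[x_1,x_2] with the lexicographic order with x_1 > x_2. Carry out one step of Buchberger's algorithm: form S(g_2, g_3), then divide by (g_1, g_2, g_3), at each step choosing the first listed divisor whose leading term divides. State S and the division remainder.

lcm(LM(g_2), LM(g_3)) = x_1^2.
S = (lcm/LT(g_2))·g_2 − (lcm/LT(g_3))·g_3 = 13/15x_1x_2 - 2/3x_1 + 1/3x_2 - 2/3.
Reduce S modulo (g_1, g_2, g_3) in that order:
  leading term x_1x_2: subtract (13/60x_1)·g_1 from 13/15x_1x_2 - 2/3x_1 + 1/3x_2 - 2/3 → -2/3x_1 + 1/3x_2 - 2/3
  leading term x_1: subtract (-2/15)·g_2 from -2/3x_1 + 1/3x_2 - 2/3 → 7/15x_2
  leading term x_2: subtract (7/60)·g_1 from 7/15x_2 → 0
The remainder is 0, so this S-polynomial contributes no new basis element.

S(g_2, g_3) = 13/15x_1x_2 - 2/3x_1 + 1/3x_2 - 2/3; remainder on division = 0.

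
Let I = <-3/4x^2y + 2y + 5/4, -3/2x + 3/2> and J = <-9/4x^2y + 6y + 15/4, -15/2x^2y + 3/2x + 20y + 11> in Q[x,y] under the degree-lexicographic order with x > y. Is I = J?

Yes, the ideals are equal.

Two ideals are equal iff their reduced Gröbner bases coincide (the reduced basis is unique for a fixed ordering).
Buchberger on the first generating set:
f_1 = -3/4x^2y + 2y + 5/4, LT = x^2y.
f_2 = -3/2x + 3/2, LT = x.

S(f_1,f_2): lcm = x^2y. S = xy - 8/3y - 5/3.
  leading term xy: subtract (-2/3y)·f_2 from xy - 8/3y - 5/3 → -5/3y - 5/3
  leading term y: no divisor's leading term divides it; move -5/3y to the remainder.
  leading term 1: no divisor's leading term divides it; move -5/3 to the remainder.
  remainder -5/3y - 5/3 ≠ 0; add g_3 = -5/3y - 5/3 to the basis.

The other S-polynomials (S(f_1,g_3), S(f_2,g_3)) all reduce to 0 modulo the current basis, so we have a Gröbner basis.
Inter-reduce: drop elements whose leading term is divisible by another's, tail-reduce, and make monic.
Reduced Gröbner basis: {x - 1, y + 1}.

Buchberger on the second generating set:
h_1 = -9/4x^2y + 6y + 15/4, LT = x^2y.
h_2 = -15/2x^2y + 3/2x + 20y + 11, LT = x^2y.

S(h_1,h_2): lcm = x^2y. S = 1/5x - 1/5.
  leading term x: no divisor's leading term divides it; move 1/5x to the remainder.
  leading term 1: no divisor's leading term divides it; move -1/5 to the remainder.
  remainder 1/5x - 1/5 ≠ 0; add k_3 = 1/5x - 1/5 to the basis.

S(h_1,k_3): lcm = x^2y. S = xy - 8/3y - 5/3.
  leading term xy: subtract (5y)·k_3 from xy - 8/3y - 5/3 → -5/3y - 5/3
  leading term y: no divisor's leading term divides it; move -5/3y to the remainder.
  leading term 1: no divisor's leading term divides it; move -5/3 to the remainder.
  remainder -5/3y - 5/3 ≠ 0; add k_4 = -5/3y - 5/3 to the basis.

The other S-polynomials (S(h_2,k_3), S(h_1,k_4), S(h_2,k_4), S(k_3,k_4)) all reduce to 0 modulo the current basis, so we have a Gröbner basis.
Inter-reduce: drop elements whose leading term is divisible by another's, tail-reduce, and make monic.
Reduced Gröbner basis: {x - 1, y + 1}.

The two bases agree; hence the ideals are identical.
The choice of monomial ordering does not affect the verdict — as long as both bases are computed under the same ordering, their equality decides ideal equality.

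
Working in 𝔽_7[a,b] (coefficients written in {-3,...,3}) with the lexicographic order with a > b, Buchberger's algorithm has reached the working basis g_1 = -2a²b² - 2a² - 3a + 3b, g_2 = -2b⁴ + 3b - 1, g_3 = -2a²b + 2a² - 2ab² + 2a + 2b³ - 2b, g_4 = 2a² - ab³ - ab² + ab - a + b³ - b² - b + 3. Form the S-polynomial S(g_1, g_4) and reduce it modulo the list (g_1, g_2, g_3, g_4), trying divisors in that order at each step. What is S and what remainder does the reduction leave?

lcm(LM(g_1), LM(g_4)) = a²b².
S = (lcm/LT(g_1))·g_1 − (lcm/LT(g_4))·g_4 = a² - 3ab⁵ - 3ab⁴ + 3ab³ - 3ab² - 2a + 3b⁵ - 3b⁴ - 3b³ + 2b² + 2b.
Reduce S modulo (g_1, g_2, g_3, g_4) in that order:
  leading term a²: subtract (-3)·g_4 from a² - 3ab⁵ - 3ab⁴ + 3ab³ - 3ab² - 2a + 3b⁵ - 3b⁴ - 3b³ + 2b² + 2b → -3ab⁵ - 3ab⁴ + ab² + 3ab + 2a + 3b⁵ - 3b⁴ - b² - b + 2
  leading term ab⁵: subtract (-2ab)·g_2 from -3ab⁵ - 3ab⁴ + ab² + 3ab + 2a + 3b⁵ - 3b⁴ - b² - b + 2 → -3ab⁴ + ab + 2a + 3b⁵ - 3b⁴ - b² - b + 2
  leading term ab⁴: subtract (-2a)·g_2 from -3ab⁴ + ab + 2a + 3b⁵ - 3b⁴ - b² - b + 2 → 3b⁵ - 3b⁴ - b² - b + 2
  leading term b⁵: subtract (2b)·g_2 from 3b⁵ - 3b⁴ - b² - b + 2 → -3b⁴ + b + 2
  leading term b⁴: subtract (-2)·g_2 from -3b⁴ + b + 2 → 0
The remainder is 0, so this S-polynomial contributes no new basis element.

S(g_1, g_4) = a² - 3ab⁵ - 3ab⁴ + 3ab³ - 3ab² - 2a + 3b⁵ - 3b⁴ - 3b³ + 2b² + 2b; remainder on division = 0.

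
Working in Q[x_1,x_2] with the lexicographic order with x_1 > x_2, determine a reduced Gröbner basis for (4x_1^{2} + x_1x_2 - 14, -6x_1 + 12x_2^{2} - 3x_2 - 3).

G = {x_1 - 2x_2^{2} + \tfrac{1}{2}x_2 + \tfrac{1}{2}, x_2^{4} - \tfrac{3}{8}x_2^{3} - \tfrac{15}{32}x_2^{2} + \tfrac{3}{32}x_2 - \tfrac{13}{16}}

f_1 = 4x_1^{2} + x_1x_2 - 14, LT = x_1^{2}.
f_2 = -6x_1 + 12x_2^{2} - 3x_2 - 3, LT = x_1.

S(f_1,f_2): lcm = x_1^{2}. S = 2x_1x_2^{2} - \tfrac{1}{4}x_1x_2 - \tfrac{1}{2}x_1 - \tfrac{7}{2}.
  reduce S modulo (f_1, f_2):
  remainder 4x_2^{4} - \tfrac{3}{2}x_2^{3} - \tfrac{15}{8}x_2^{2} + \tfrac{3}{8}x_2 - \tfrac{13}{4} ≠ 0; add g_3 = 4x_2^{4} - \tfrac{3}{2}x_2^{3} - \tfrac{15}{8}x_2^{2} + \tfrac{3}{8}x_2 - \tfrac{13}{4} to the basis.

The other S-polynomials (S(f_1,g_3), S(f_2,g_3)) all reduce to 0 modulo the current basis, so we have a Gröbner basis.
Inter-reduce: drop elements whose leading term is divisible by another's, tail-reduce, and make monic.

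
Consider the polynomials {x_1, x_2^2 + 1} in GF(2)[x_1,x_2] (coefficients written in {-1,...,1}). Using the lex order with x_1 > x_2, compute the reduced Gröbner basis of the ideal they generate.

G = {x_1, x_2^2 + 1}

Buchberger's algorithm terminates because the ascending chain of leading-term ideals stabilizes.

f_1 = x_1, LT = x_1.
f_2 = x_2^2 + 1, LT = x_2^2.

The S-polynomials (S(f_1,f_2)) all reduce to 0 modulo the current basis, so we have a Gröbner basis.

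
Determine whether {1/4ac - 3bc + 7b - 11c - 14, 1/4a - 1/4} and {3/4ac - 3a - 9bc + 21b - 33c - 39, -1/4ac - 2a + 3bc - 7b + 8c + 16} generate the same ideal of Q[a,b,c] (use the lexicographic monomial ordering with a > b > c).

For a fixed monomial order, each ideal has a unique reduced Gröbner basis; comparing bases decides equality.
Buchberger on the first generating set:
f_1 = 1/4ac - 3bc + 7b - 11c - 14, LT = ac.
f_2 = 1/4a - 1/4, LT = a.

S(f_1,f_2): lcm = ac. S = -12bc + 28b - 43c - 56.
  leading term bc: no divisor's leading term divides it; move -12bc to the remainder.
  leading term b: no divisor's leading term divides it; move 28b to the remainder.
  leading term c: no divisor's leading term divides it; move -43c to the remainder.
  leading term 1: no divisor's leading term divides it; move -56 to the remainder.
  remainder -12bc + 28b - 43c - 56 ≠ 0; add g_3 = -12bc + 28b - 43c - 56 to the basis.

S(f_1,g_3): lcm = abc. S = 7/3ab - 43/12ac - 14/3a - 12b^2c + 28b^2 - 44bc - 56b.
  leading term ab: subtract (28/3b)·f_2 from 7/3ab - 43/12ac - 14/3a - 12b^2c + 28b^2 - 44bc - 56b → -43/12ac - 14/3a - 12b^2c + 28b^2 - 44bc - 161/3b
  leading term ac: subtract (-43/3)·f_1 from -43/12ac - 14/3a - 12b^2c + 28b^2 - 44bc - 161/3b → -14/3a - 12b^2c + 28b^2 - 87bc + 140/3b - 473/3c - 602/3
  leading term a: subtract (-56/3)·f_2 from -14/3a - 12b^2c + 28b^2 - 87bc + 140/3b - 473/3c - 602/3 → -12b^2c + 28b^2 - 87bc + 140/3b - 473/3c - 616/3
  leading term b^2c: subtract (b)·g_3 from -12b^2c + 28b^2 - 87bc + 140/3b - 473/3c - 616/3 → -44bc + 308/3b - 473/3c - 616/3
  leading term bc: subtract (11/3)·g_3 from -44bc + 308/3b - 473/3c - 616/3 → 0
  remainder 0.

S(f_2,g_3): leading monomials are coprime, so the S-polynomial reduces to 0 (Buchberger's first criterion).
Every S-polynomial of the final basis reduces to 0, so we have a Gröbner basis.
Inter-reduce: drop elements whose leading term is divisible by another's, tail-reduce, and make monic.
Reduced Gröbner basis: {a - 1, bc - 7/3b + 43/12c + 14/3}.

Buchberger on the second generating set:
h_1 = 3/4ac - 3a - 9bc + 21b - 33c - 39, LT = ac.
h_2 = -1/4ac - 2a + 3bc - 7b + 8c + 16, LT = ac.

S(h_1,h_2): lcm = ac. S = -12a - 12c + 12.
  leading term a: no divisor's leading term divides it; move -12a to the remainder.
  leading term c: no divisor's leading term divides it; move -12c to the remainder.
  leading term 1: no divisor's leading term divides it; move 12 to the remainder.
  remainder -12a - 12c + 12 ≠ 0; add k_3 = -12a - 12c + 12 to the basis.

S(h_1,k_3): lcm = ac. S = -4a - 12bc + 28b - c^2 - 43c - 52.
  leading term a: subtract (1/3)·k_3 from -4a - 12bc + 28b - c^2 - 43c - 52 → -12bc + 28b - c^2 - 39c - 56
  leading term bc: no divisor's leading term divides it; move -12bc to the remainder.
  leading term b: no divisor's leading term divides it; move 28b to the remainder.
  leading term c^2: no divisor's leading term divides it; move -c^2 to the remainder.
  leading term c: no divisor's leading term divides it; move -39c to the remainder.
  leading term 1: no divisor's leading term divides it; move -56 to the remainder.
  remainder -12bc + 28b - c^2 - 39c - 56 ≠ 0; add k_4 = -12bc + 28b - c^2 - 39c - 56 to the basis.

S(h_2,k_3): lcm = ac. S = 8a - 12bc + 28b - c^2 - 31c - 64.
  leading term a: subtract (-2/3)·k_3 from 8a - 12bc + 28b - c^2 - 31c - 64 → -12bc + 28b - c^2 - 39c - 56
  leading term bc: subtract (1)·k_4 from -12bc + 28b - c^2 - 39c - 56 → 0
  remainder 0.

S(h_1,k_4): lcm = abc. S = -5/3ab - 1/12ac^2 - 13/4ac - 14/3a - 12b^2c + 28b^2 - 44bc - 52b.
  leading term ab: subtract (5/36b)·k_3 from -5/3ab - 1/12ac^2 - 13/4ac - 14/3a - 12b^2c + 28b^2 - 44bc - 52b → -1/12ac^2 - 13/4ac - 14/3a - 12b^2c + 28b^2 - 127/3bc - 161/3b
  leading term ac^2: subtract (-1/9c)·h_1 from -1/12ac^2 - 13/4ac - 14/3a - 12b^2c + 28b^2 - 127/3bc - 161/3b → -43/12ac - 14/3a - 12b^2c + 28b^2 - bc^2 - 40bc - 161/3b - 11/3c^2 - 13/3c
  leading term ac: subtract (-43/9)·h_1 from -43/12ac - 14/3a - 12b^2c + 28b^2 - bc^2 - 40bc - 161/3b - 11/3c^2 - 13/3c → -19a - 12b^2c + 28b^2 - bc^2 - 83bc + 140/3b - 11/3c^2 - 162c - 559/3
  leading term a: subtract (19/12)·k_3 from -19a - 12b^2c + 28b^2 - bc^2 - 83bc + 140/3b - 11/3c^2 - 162c - 559/3 → -12b^2c + 28b^2 - bc^2 - 83bc + 140/3b - 11/3c^2 - 143c - 616/3
  leading term b^2c: subtract (b)·k_4 from -12b^2c + 28b^2 - bc^2 - 83bc + 140/3b - 11/3c^2 - 143c - 616/3 → -44bc + 308/3b - 11/3c^2 - 143c - 616/3
  leading term bc: subtract (11/3)·k_4 from -44bc + 308/3b - 11/3c^2 - 143c - 616/3 → 0
  remainder 0.

S(h_2,k_4): lcm = abc. S = 31/3ab - 1/12ac^2 - 13/4ac - 14/3a - 12b^2c + 28b^2 - 32bc - 64b.
  leading term ab: subtract (-31/36b)·k_3 from 31/3ab - 1/12ac^2 - 13/4ac - 14/3a - 12b^2c + 28b^2 - 32bc - 64b → -1/12ac^2 - 13/4ac - 14/3a - 12b^2c + 28b^2 - 127/3bc - 161/3b
  leading term ac^2: subtract (-1/9c)·h_1 from -1/12ac^2 - 13/4ac - 14/3a - 12b^2c + 28b^2 - 127/3bc - 161/3b → -43/12ac - 14/3a - 12b^2c + 28b^2 - bc^2 - 40bc - 161/3b - 11/3c^2 - 13/3c
  leading term ac: subtract (-43/9)·h_1 from -43/12ac - 14/3a - 12b^2c + 28b^2 - bc^2 - 40bc - 161/3b - 11/3c^2 - 13/3c → -19a - 12b^2c + 28b^2 - bc^2 - 83bc + 140/3b - 11/3c^2 - 162c - 559/3
  leading term a: subtract (19/12)·k_3 from -19a - 12b^2c + 28b^2 - bc^2 - 83bc + 140/3b - 11/3c^2 - 162c - 559/3 → -12b^2c + 28b^2 - bc^2 - 83bc + 140/3b - 11/3c^2 - 143c - 616/3
  leading term b^2c: subtract (b)·k_4 from -12b^2c + 28b^2 - bc^2 - 83bc + 140/3b - 11/3c^2 - 143c - 616/3 → -44bc + 308/3b - 11/3c^2 - 143c - 616/3
  leading term bc: subtract (11/3)·k_4 from -44bc + 308/3b - 11/3c^2 - 143c - 616/3 → 0
  remainder 0.

S(k_3,k_4): leading monomials are coprime, so the S-polynomial reduces to 0 (Buchberger's first criterion).
Every S-polynomial of the final basis reduces to 0, so we have a Gröbner basis.
Inter-reduce: drop elements whose leading term is divisible by another's, tail-reduce, and make monic.
Reduced Gröbner basis: {a + c - 1, bc - 7/3b + 1/12c^2 + 13/4c + 14/3}.

These differ, so the ideals are not equal.

No, the ideals differ.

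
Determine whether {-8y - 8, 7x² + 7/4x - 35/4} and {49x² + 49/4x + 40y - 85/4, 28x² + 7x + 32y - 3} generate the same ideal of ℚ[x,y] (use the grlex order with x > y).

Since reduced Gröbner bases are canonical representatives of ideals under a given ordering, it suffices to compute and compare them.
Buchberger on the first generating set:
f_1 = -8y - 8, LT = y.
f_2 = 7x² + 7/4x - 35/4, LT = x².

The S-polynomials (S(f_1,f_2)) all reduce to 0 modulo the current basis, so we have a Gröbner basis.
Inter-reduce: drop elements whose leading term is divisible by another's, tail-reduce, and make monic.
Reduced Gröbner basis: {x² + ¼x - 5/4, y + 1}.

Buchberger on the second generating set:
h_1 = 49x² + 49/4x + 40y - 85/4, LT = x².
h_2 = 28x² + 7x + 32y - 3, LT = x².

S(h_1,h_2): lcm = x². S = -16/49y - 16/49.
  leading term y: no divisor's leading term divides it; move -16/49y to the remainder.
  leading term 1: no divisor's leading term divides it; move -16/49 to the remainder.
  remainder -16/49y - 16/49 ≠ 0; add k_3 = -16/49y - 16/49 to the basis.

The other S-polynomials (S(h_1,k_3), S(h_2,k_3)) all reduce to 0 modulo the current basis, so we have a Gröbner basis.
Inter-reduce: drop elements whose leading term is divisible by another's, tail-reduce, and make monic.
Reduced Gröbner basis: {x² + ¼x - 5/4, y + 1}.

The two bases agree; hence the ideals are identical.
The choice of monomial ordering does not affect the verdict — as long as both bases are computed under the same ordering, their equality decides ideal equality.

Yes, the ideals are equal.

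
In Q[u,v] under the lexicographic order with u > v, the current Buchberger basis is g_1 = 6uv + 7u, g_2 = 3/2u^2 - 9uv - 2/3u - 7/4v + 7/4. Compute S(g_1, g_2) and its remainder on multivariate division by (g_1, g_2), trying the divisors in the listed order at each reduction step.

lcm(LM(g_1), LM(g_2)) = u^2v.
S = (lcm/LT(g_1))·g_1 − (lcm/LT(g_2))·g_2 = 7/6u^2 + 6uv^2 + 4/9uv + 7/6v^2 - 7/6v.
Reduce S modulo (g_1, g_2) in that order:
  leading term u^2: subtract (7/9)·g_2 from 7/6u^2 + 6uv^2 + 4/9uv + 7/6v^2 - 7/6v → 6uv^2 + 67/9uv + 14/27u + 7/6v^2 + 7/36v - 49/36
  leading term uv^2: subtract (v)·g_1 from 6uv^2 + 67/9uv + 14/27u + 7/6v^2 + 7/36v - 49/36 → 4/9uv + 14/27u + 7/6v^2 + 7/36v - 49/36
  leading term uv: subtract (2/27)·g_1 from 4/9uv + 14/27u + 7/6v^2 + 7/36v - 49/36 → 7/6v^2 + 7/36v - 49/36
  leading term v^2: no divisor's leading term divides it; move 7/6v^2 to the remainder.
  leading term v: no divisor's leading term divides it; move 7/36v to the remainder.
  leading term 1: no divisor's leading term divides it; move -49/36 to the remainder.
The remainder 7/6v^2 + 7/36v - 49/36 is nonzero, so it would be added as the next basis element.

S(g_1, g_2) = 7/6u^2 + 6uv^2 + 4/9uv + 7/6v^2 - 7/6v; remainder on division = 7/6v^2 + 7/36v - 49/36.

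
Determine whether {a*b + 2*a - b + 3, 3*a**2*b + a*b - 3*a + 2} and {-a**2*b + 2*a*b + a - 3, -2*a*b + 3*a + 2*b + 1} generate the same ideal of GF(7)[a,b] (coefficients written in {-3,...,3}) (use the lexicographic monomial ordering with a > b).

Yes, the ideals are equal.

Equality of ideals is decidable: compute both reduced Gröbner bases (unique for the ordering) and check whether they agree.
Buchberger on the first generating set:
f_1 = a*b + 2*a - b + 3, LT = a*b.
f_2 = 3*a**2*b + a*b - 3*a + 2, LT = a**2*b.

S(f_1,f_2): lcm = a**2*b. S = 2*a**2 + a*b - 3*a - 3.
  reduce S modulo (f_1, f_2):
  remainder 2*a**2 + 2*a + b + 1 ≠ 0; add g_3 = 2*a**2 + 2*a + b + 1 to the basis.

S(f_1,g_3): lcm = a**2*b. S = 2*a**2 - 2*a*b + 3*a + 3*b**2 + 3*b.
  reduce S modulo (f_1, f_2, g_3):
  remainder -2*a + 3*b**2 - 2 ≠ 0; add g_4 = -2*a + 3*b**2 - 2 to the basis.

S(f_1,g_4): lcm = a*b. S = 2*a - 2*b**3 - 2*b + 3.
  reduce S modulo (f_1, f_2, g_3, g_4):
  remainder -2*b**3 + 3*b**2 - 2*b + 1 ≠ 0; add g_5 = -2*b**3 + 3*b**2 - 2*b + 1 to the basis.

The other S-polynomials (S(f_2,g_3), S(f_2,g_4), S(g_3,g_4), S(f_1,g_5), S(f_2,g_5), S(g_3,g_5), S(g_4,g_5)) all reduce to 0 modulo the current basis, so we have a Gröbner basis.
Inter-reduce: drop elements whose leading term is divisible by another's, tail-reduce, and make monic.
Reduced Gröbner basis: {a + 2*b**2 + 1, b**3 + 2*b**2 + b + 3}.

Buchberger on the second generating set:
h_1 = -a**2*b + 2*a*b + a - 3, LT = a**2*b.
h_2 = -2*a*b + 3*a + 2*b + 1, LT = a*b.

S(h_1,h_2): lcm = a**2*b. S = -2*a**2 - a*b + 3*a + 3.
  reduce S modulo (h_1, h_2):
  remainder -2*a**2 - 2*a - b - 1 ≠ 0; add k_3 = -2*a**2 - 2*a - b - 1 to the basis.

S(h_1,k_3): lcm = a**2*b. S = -3*a*b - a + 3*b**2 + 3*b + 3.
  reduce S modulo (h_1, h_2, k_3):
  remainder -2*a + 3*b**2 - 2 ≠ 0; add k_4 = -2*a + 3*b**2 - 2 to the basis.

S(h_1,k_4): lcm = a**2*b. S = -2*a*b**3 - 3*a*b - a + 3.
  reduce S modulo (h_1, h_2, k_3, k_4):
  remainder -2*b**3 + 3*b**2 - 2*b + 1 ≠ 0; add k_5 = -2*b**3 + 3*b**2 - 2*b + 1 to the basis.

The other S-polynomials (S(h_2,k_3), S(h_2,k_4), S(k_3,k_4), S(h_1,k_5), S(h_2,k_5), S(k_3,k_5), S(k_4,k_5)) all reduce to 0 modulo the current basis, so we have a Gröbner basis.
Inter-reduce: drop elements whose leading term is divisible by another's, tail-reduce, and make monic.
Reduced Gröbner basis: {a + 2*b**2 + 1, b**3 + 2*b**2 + b + 3}.

The two bases agree; hence the ideals are identical.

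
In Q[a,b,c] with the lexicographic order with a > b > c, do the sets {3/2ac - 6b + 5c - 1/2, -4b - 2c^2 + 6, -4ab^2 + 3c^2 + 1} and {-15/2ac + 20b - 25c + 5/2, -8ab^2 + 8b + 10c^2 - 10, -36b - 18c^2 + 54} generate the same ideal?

No, the ideals differ.

Equality of ideals is decidable: compute both reduced Gröbner bases (unique for the ordering) and check whether they agree.
Buchberger on the first generating set:
f_1 = 3/2ac - 6b + 5c - 1/2, LT = ac.
f_2 = -4b - 2c^2 + 6, LT = b.
f_3 = -4ab^2 + 3c^2 + 1, LT = ab^2.

S(f_1,f_3): lcm = ab^2c. S = -4b^3 + 10/3b^2c - 1/3b^2 + 3/4c^3 + 1/4c.
  reduce S modulo (f_1, f_2, f_3):
  remainder 1/2c^6 + 5/6c^5 - 55/12c^4 - 17/4c^3 + 14c^2 + 31/4c - 57/4 ≠ 0; add g_4 = 1/2c^6 + 5/6c^5 - 55/12c^4 - 17/4c^3 + 14c^2 + 31/4c - 57/4 to the basis.

S(f_2,f_3): lcm = ab^2. S = 1/2abc^2 - 3/2ab + 3/4c^2 + 1/4.
  reduce S modulo (f_1, f_2, f_3, g_4):
  remainder -9/4a + 1/2c^5 + 5/6c^4 - 55/12c^3 - 17/4c^2 + 19/2c + 1/4 ≠ 0; add g_5 = -9/4a + 1/2c^5 + 5/6c^4 - 55/12c^3 - 17/4c^2 + 19/2c + 1/4 to the basis.

The other S-polynomials (S(f_1,f_2), S(f_1,g_4), S(f_2,g_4), S(f_3,g_4), S(f_1,g_5), S(f_2,g_5), S(f_3,g_5), S(g_4,g_5)) all reduce to 0 modulo the current basis, so we have a Gröbner basis.
Inter-reduce: drop elements whose leading term is divisible by another's, tail-reduce, and make monic.
Reduced Gröbner basis: {a - 2/9c^5 - 10/27c^4 + 55/27c^3 + 17/9c^2 - 38/9c - 1/9, b + 1/2c^2 - 3/2, c^6 + 5/3c^5 - 55/6c^4 - 17/2c^3 + 28c^2 + 31/2c - 57/2}.

Buchberger on the second generating set:
h_1 = -15/2ac + 20b - 25c + 5/2, LT = ac.
h_2 = -8ab^2 + 8b + 10c^2 - 10, LT = ab^2.
h_3 = -36b - 18c^2 + 54, LT = b.

S(h_1,h_2): lcm = ab^2c. S = -8/3b^3 + 10/3b^2c - 1/3b^2 + bc + 5/4c^3 - 5/4c.
  reduce S modulo (h_1, h_2, h_3):
  remainder 1/3c^6 + 5/6c^5 - 37/12c^4 - 17/4c^3 + 19/2c^2 + 31/4c - 39/4 ≠ 0; add k_4 = 1/3c^6 + 5/6c^5 - 37/12c^4 - 17/4c^3 + 19/2c^2 + 31/4c - 39/4 to the basis.

S(h_2,h_3): lcm = ab^2. S = -1/2abc^2 + 3/2ab - b - 5/4c^2 + 5/4.
  reduce S modulo (h_1, h_2, h_3, k_4):
  remainder 9/4a - 1/3c^5 - 5/6c^4 + 37/12c^3 + 17/4c^2 - 13/2c - 1/4 ≠ 0; add k_5 = 9/4a - 1/3c^5 - 5/6c^4 + 37/12c^3 + 17/4c^2 - 13/2c - 1/4 to the basis.

The other S-polynomials (S(h_1,h_3), S(h_1,k_4), S(h_2,k_4), S(h_3,k_4), S(h_1,k_5), S(h_2,k_5), S(h_3,k_5), S(k_4,k_5)) all reduce to 0 modulo the current basis, so we have a Gröbner basis.
Inter-reduce: drop elements whose leading term is divisible by another's, tail-reduce, and make monic.
Reduced Gröbner basis: {a - 4/27c^5 - 10/27c^4 + 37/27c^3 + 17/9c^2 - 26/9c - 1/9, b + 1/2c^2 - 3/2, c^6 + 5/2c^5 - 37/4c^4 - 51/4c^3 + 57/2c^2 + 93/4c - 117/4}.

These differ, so the ideals are not equal.
The same test decides containment: I ⊆ J iff every generator of I reduces to 0 modulo a Gröbner basis of J.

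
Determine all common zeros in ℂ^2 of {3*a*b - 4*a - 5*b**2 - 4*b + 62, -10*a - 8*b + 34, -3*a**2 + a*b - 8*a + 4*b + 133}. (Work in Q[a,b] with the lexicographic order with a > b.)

{(5, -2)}

Compute a lex Gröbner basis by Buchberger's algorithm.
f_1 = 3*a*b - 4*a - 5*b**2 - 4*b + 62, LT = a*b.
f_2 = -10*a - 8*b + 34, LT = a.
f_3 = -3*a**2 + a*b - 8*a + 4*b + 133, LT = a**2.

S(f_1,f_2): lcm = a*b. S = -4/3*a - 37/15*b**2 + 31/15*b + 62/3.
  reduce S modulo (f_1, f_2, f_3):
  remainder -37/15*b**2 + 47/15*b + 242/15 ≠ 0; add h_4 = -37/15*b**2 + 47/15*b + 242/15 to the basis.

S(f_1,f_3): lcm = a**2*b. S = -4/3*a**2 - 4/3*a*b**2 - 4*a*b + 62/3*a + 4/3*b**2 + 133/3*b.
  reduce S modulo (f_1, f_2, f_3, h_4):
  remainder 596893/20535*b + 1193786/20535 ≠ 0; add h_5 = 596893/20535*b + 1193786/20535 to the basis.

The other S-polynomials (S(f_2,f_3), S(f_1,h_4), S(f_2,h_4), S(f_3,h_4), S(f_1,h_5), S(f_2,h_5), S(f_3,h_5), S(h_4,h_5)) all reduce to 0 modulo the current basis, so we have a Gröbner basis.
Inter-reduce: drop elements whose leading term is divisible by another's, tail-reduce, and make monic.
Reduced Gröbner basis: {a - 5, b + 2}.

The lex basis is triangular: the last element involves only b. Solving b + 2 = 0 gives b ∈ {-2}; substituting each value into the earlier elements determines the remaining variables.
  b = -2: the earlier basis element becomes a - 5 = 0, giving a = 5 — point (5, -2).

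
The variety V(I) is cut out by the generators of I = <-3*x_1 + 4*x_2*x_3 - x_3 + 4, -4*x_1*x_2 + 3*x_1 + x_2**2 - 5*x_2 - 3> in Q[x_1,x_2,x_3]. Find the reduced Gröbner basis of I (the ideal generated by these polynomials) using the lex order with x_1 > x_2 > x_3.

G = {x_1 - 4/3*x_2*x_3 + 1/3*x_3 - 4/3, x_2**2*x_3 - 3/16*x_2**2 - x_2*x_3 + 31/16*x_2 + 3/16*x_3 - 3/16}

f_1 = -3*x_1 + 4*x_2*x_3 - x_3 + 4, LT = x_1.
f_2 = -4*x_1*x_2 + 3*x_1 + x_2**2 - 5*x_2 - 3, LT = x_1*x_2.

S(f_1,f_2): lcm = x_1*x_2. S = 3/4*x_1 - 4/3*x_2**2*x_3 + 1/4*x_2**2 + 1/3*x_2*x_3 - 31/12*x_2 - 3/4.
  leading term x_1: subtract (-1/4)·f_1 from 3/4*x_1 - 4/3*x_2**2*x_3 + 1/4*x_2**2 + 1/3*x_2*x_3 - 31/12*x_2 - 3/4 → -4/3*x_2**2*x_3 + 1/4*x_2**2 + 4/3*x_2*x_3 - 31/12*x_2 - 1/4*x_3 + 1/4
  leading term x_2**2*x_3: no divisor's leading term divides it; move -4/3*x_2**2*x_3 to the remainder.
  leading term x_2**2: no divisor's leading term divides it; move 1/4*x_2**2 to the remainder.
  leading term x_2*x_3: no divisor's leading term divides it; move 4/3*x_2*x_3 to the remainder.
  leading term x_2: no divisor's leading term divides it; move -31/12*x_2 to the remainder.
  leading term x_3: no divisor's leading term divides it; move -1/4*x_3 to the remainder.
  leading term 1: no divisor's leading term divides it; move 1/4 to the remainder.
  remainder -4/3*x_2**2*x_3 + 1/4*x_2**2 + 4/3*x_2*x_3 - 31/12*x_2 - 1/4*x_3 + 1/4 ≠ 0; add g_3 = -4/3*x_2**2*x_3 + 1/4*x_2**2 + 4/3*x_2*x_3 - 31/12*x_2 - 1/4*x_3 + 1/4 to the basis.

The other S-polynomials (S(f_1,g_3), S(f_2,g_3)) all reduce to 0 modulo the current basis, so we have a Gröbner basis.
Inter-reduce: drop elements whose leading term is divisible by another's, tail-reduce, and make monic.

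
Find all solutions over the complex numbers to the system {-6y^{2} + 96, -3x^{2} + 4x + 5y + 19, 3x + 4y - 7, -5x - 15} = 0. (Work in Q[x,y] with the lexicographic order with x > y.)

Compute a lex Gröbner basis by Buchberger's algorithm.
f_1 = -6y^{2} + 96, LT = y^{2}.
f_2 = -3x^{2} + 4x + 5y + 19, LT = x^{2}.
f_3 = 3x + 4y - 7, LT = x.
f_4 = -5x - 15, LT = x.

S(f_2,f_3): lcm = x^{2}. S = -\tfrac{4}{3}xy + x - \tfrac{5}{3}y - \tfrac{19}{3}.
  leading term xy: subtract (-\tfrac{4}{9}y)·f_3 from -\tfrac{4}{3}xy + x - \tfrac{5}{3}y - \tfrac{19}{3} → x + \tfrac{16}{9}y^{2} - \tfrac{43}{9}y - \tfrac{19}{3}
  leading term x: subtract (\tfrac{1}{3})·f_3 from x + \tfrac{16}{9}y^{2} - \tfrac{43}{9}y - \tfrac{19}{3} → \tfrac{16}{9}y^{2} - \tfrac{55}{9}y - 4
  leading term y^{2}: subtract (-\tfrac{8}{27})·f_1 from \tfrac{16}{9}y^{2} - \tfrac{55}{9}y - 4 → -\tfrac{55}{9}y + \tfrac{220}{9}
  leading term y: no divisor's leading term divides it; move -\tfrac{55}{9}y to the remainder.
  leading term 1: no divisor's leading term divides it; move \tfrac{220}{9} to the remainder.
  remainder -\tfrac{55}{9}y + \tfrac{220}{9} ≠ 0; add h_5 = -\tfrac{55}{9}y + \tfrac{220}{9} to the basis.

The other S-polynomials (S(f_1,f_2), S(f_1,f_3), S(f_1,f_4), S(f_2,f_4), S(f_3,f_4), S(f_1,h_5), S(f_2,h_5), S(f_3,h_5), S(f_4,h_5)) all reduce to 0 modulo the current basis, so we have a Gröbner basis.
Inter-reduce: drop elements whose leading term is divisible by another's, tail-reduce, and make monic.
Reduced Gröbner basis: {x + 3, y - 4}.

From the last basis element, y - 4 = 0, so y takes values in {4}. Each choice, substituted upward through the basis, yields the corresponding point(s) of the solution set.
  y = 4: the earlier basis element becomes x + 3 = 0, giving x = -3 — point (-3, 4).
Check: every point annihilates each of the original generators.

{(-3, 4)}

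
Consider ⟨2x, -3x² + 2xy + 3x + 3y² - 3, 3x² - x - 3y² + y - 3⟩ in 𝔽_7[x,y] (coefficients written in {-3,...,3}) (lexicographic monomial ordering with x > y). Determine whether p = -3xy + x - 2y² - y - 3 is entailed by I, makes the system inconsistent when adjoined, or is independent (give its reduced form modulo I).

Adjoining -3xy + x - 2y² - y - 3 makes the ideal the whole ring: the system is inconsistent.

First compute the reduced Gröbner basis of I by Buchberger's algorithm.
f_1 = 2x, LT = x.
f_2 = -3x² + 2xy + 3x + 3y² - 3, LT = x².
f_3 = 3x² - x - 3y² + y - 3, LT = x².

S(f_1,f_2): lcm = x². S = 3xy + x + y² - 1.
  leading term xy: subtract (-2y)·f_1 from 3xy + x + y² - 1 → x + y² - 1
  leading term x: subtract (-3)·f_1 from x + y² - 1 → y² - 1
  leading term y²: no divisor's leading term divides it; move y² to the remainder.
  leading term 1: no divisor's leading term divides it; move -1 to the remainder.
  remainder y² - 1 ≠ 0; add h_4 = y² - 1 to the basis.

S(f_1,f_3): lcm = x². S = -2x + y² + 2y + 1.
  leading term x: subtract (-1)·f_1 from -2x + y² + 2y + 1 → y² + 2y + 1
  leading term y²: subtract (1)·h_4 from y² + 2y + 1 → 2y + 2
  leading term y: no divisor's leading term divides it; move 2y to the remainder.
  leading term 1: no divisor's leading term divides it; move 2 to the remainder.
  remainder 2y + 2 ≠ 0; add h_5 = 2y + 2 to the basis.

The other S-polynomials (S(f_2,f_3), S(f_1,h_4), S(f_2,h_4), S(f_3,h_4), S(f_1,h_5), S(f_2,h_5), S(f_3,h_5), S(h_4,h_5)) all reduce to 0 modulo the current basis, so we have a Gröbner basis.
Inter-reduce: drop elements whose leading term is divisible by another's, tail-reduce, and make monic.
Reduced Gröbner basis: {x, y + 1}.
Label its elements g_1 = x, g_2 = y + 1.

Reduce p = -3xy + x - 2y² - y - 3 modulo G:
  leading term xy: subtract (-3y)·g_1 from -3xy + x - 2y² - y - 3 → x - 2y² - y - 3
  leading term x: subtract (1)·g_1 from x - 2y² - y - 3 → -2y² - y - 3
  leading term y²: subtract (-2y)·g_2 from -2y² - y - 3 → y - 3
  leading term y: subtract (1)·g_2 from y - 3 → 3
  leading term 1: no divisor's leading term divides it; move 3 to the remainder.
  normal form = 3.
The normal form is nonzero, so p ∉ I. Since p minus its normal form lies in I, I + (p) = I + (r) where r = 3; decide whether this ideal is the whole ring.
Here r = 3 is a nonzero constant, hence a unit: 1 ∈ I + (p), the Gröbner basis of I + (p) is {1}, and the enlarged system has no common solution — adjoining p is inconsistent.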